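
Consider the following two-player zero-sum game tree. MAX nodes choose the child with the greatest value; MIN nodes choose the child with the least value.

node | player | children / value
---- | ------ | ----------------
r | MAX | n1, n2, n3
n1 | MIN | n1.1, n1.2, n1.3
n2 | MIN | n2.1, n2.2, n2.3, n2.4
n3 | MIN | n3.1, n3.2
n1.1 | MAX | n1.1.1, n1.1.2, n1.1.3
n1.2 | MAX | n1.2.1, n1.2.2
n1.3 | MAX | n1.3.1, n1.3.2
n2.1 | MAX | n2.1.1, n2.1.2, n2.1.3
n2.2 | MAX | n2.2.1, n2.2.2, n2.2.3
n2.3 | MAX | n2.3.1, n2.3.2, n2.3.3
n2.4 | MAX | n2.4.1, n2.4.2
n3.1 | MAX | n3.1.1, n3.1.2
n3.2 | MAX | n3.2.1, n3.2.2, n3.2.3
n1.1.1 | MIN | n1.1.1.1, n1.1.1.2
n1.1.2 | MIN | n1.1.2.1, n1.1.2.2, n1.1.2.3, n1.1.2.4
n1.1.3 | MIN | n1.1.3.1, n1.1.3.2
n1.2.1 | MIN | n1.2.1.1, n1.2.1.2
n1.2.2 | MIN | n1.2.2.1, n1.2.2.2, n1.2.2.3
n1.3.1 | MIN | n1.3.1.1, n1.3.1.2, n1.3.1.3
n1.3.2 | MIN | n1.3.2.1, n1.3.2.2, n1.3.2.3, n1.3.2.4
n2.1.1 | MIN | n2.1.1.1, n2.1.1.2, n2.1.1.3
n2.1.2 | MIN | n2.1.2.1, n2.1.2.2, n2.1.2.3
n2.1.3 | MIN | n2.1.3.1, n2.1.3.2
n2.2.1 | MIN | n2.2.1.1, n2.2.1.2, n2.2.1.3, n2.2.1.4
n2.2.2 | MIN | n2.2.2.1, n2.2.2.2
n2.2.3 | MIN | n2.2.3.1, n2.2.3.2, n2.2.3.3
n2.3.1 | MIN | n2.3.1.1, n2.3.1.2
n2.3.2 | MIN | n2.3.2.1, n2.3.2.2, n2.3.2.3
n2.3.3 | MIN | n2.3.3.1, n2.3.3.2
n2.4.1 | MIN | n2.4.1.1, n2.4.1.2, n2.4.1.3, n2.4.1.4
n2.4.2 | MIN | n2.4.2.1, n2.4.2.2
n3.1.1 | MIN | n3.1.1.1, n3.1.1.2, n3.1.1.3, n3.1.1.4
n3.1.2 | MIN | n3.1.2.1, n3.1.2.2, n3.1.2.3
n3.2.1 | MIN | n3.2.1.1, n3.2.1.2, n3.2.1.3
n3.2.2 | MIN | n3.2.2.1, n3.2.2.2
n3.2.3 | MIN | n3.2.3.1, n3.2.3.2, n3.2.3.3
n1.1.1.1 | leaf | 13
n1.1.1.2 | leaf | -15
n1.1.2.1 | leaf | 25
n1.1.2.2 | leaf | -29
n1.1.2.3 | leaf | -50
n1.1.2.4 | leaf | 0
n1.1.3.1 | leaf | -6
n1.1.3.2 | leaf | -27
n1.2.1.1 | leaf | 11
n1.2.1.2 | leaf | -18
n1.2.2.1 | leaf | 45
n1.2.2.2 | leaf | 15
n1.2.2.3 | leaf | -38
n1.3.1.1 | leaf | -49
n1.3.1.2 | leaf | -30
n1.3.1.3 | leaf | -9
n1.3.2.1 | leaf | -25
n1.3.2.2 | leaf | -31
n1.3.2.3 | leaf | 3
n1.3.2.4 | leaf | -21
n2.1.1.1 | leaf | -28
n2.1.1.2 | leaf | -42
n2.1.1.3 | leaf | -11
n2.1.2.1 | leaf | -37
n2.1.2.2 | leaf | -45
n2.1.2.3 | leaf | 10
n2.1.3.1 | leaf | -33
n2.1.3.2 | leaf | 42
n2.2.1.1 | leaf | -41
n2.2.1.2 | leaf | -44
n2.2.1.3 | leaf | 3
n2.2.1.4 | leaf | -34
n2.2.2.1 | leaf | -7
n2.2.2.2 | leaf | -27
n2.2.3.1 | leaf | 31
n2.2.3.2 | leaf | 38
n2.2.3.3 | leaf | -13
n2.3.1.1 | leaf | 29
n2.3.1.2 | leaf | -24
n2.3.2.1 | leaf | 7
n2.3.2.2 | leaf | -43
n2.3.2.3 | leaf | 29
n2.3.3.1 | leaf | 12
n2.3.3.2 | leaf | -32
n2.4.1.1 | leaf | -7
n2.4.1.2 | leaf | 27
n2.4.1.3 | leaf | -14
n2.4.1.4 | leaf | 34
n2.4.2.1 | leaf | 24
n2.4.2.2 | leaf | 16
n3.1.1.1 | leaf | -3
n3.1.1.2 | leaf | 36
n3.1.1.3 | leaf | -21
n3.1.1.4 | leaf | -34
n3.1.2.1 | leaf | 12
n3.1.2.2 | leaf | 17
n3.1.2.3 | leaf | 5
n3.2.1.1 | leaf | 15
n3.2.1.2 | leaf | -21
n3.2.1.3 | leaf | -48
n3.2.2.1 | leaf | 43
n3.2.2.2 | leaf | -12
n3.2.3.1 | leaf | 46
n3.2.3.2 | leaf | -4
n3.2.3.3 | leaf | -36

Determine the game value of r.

-12

n1.1.1 (MIN): min(13, -15) = -15
n1.1.2 (MIN): min(25, -29, -50, 0) = -50
n1.1.3 (MIN): min(-6, -27) = -27
n1.1 (MAX): max(-15, -50, -27) = -15
n1.2.1 (MIN): min(11, -18) = -18
n1.2.2 (MIN): min(45, 15, -38) = -38
n1.2 (MAX): max(-18, -38) = -18
n1.3.1 (MIN): min(-49, -30, -9) = -49
n1.3.2 (MIN): min(-25, -31, 3, -21) = -31
n1.3 (MAX): max(-49, -31) = -31
n1 (MIN): min(-15, -18, -31) = -31
n2.1.1 (MIN): min(-28, -42, -11) = -42
n2.1.2 (MIN): min(-37, -45, 10) = -45
n2.1.3 (MIN): min(-33, 42) = -33
n2.1 (MAX): max(-42, -45, -33) = -33
n2.2.1 (MIN): min(-41, -44, 3, -34) = -44
n2.2.2 (MIN): min(-7, -27) = -27
n2.2.3 (MIN): min(31, 38, -13) = -13
n2.2 (MAX): max(-44, -27, -13) = -13
n2.3.1 (MIN): min(29, -24) = -24
n2.3.2 (MIN): min(7, -43, 29) = -43
n2.3.3 (MIN): min(12, -32) = -32
n2.3 (MAX): max(-24, -43, -32) = -24
n2.4.1 (MIN): min(-7, 27, -14, 34) = -14
n2.4.2 (MIN): min(24, 16) = 16
n2.4 (MAX): max(-14, 16) = 16
n2 (MIN): min(-33, -13, -24, 16) = -33
n3.1.1 (MIN): min(-3, 36, -21, -34) = -34
n3.1.2 (MIN): min(12, 17, 5) = 5
n3.1 (MAX): max(-34, 5) = 5
n3.2.1 (MIN): min(15, -21, -48) = -48
n3.2.2 (MIN): min(43, -12) = -12
n3.2.3 (MIN): min(46, -4, -36) = -36
n3.2 (MAX): max(-48, -12, -36) = -12
n3 (MIN): min(5, -12) = -12
r (MAX): max(-31, -33, -12) = -12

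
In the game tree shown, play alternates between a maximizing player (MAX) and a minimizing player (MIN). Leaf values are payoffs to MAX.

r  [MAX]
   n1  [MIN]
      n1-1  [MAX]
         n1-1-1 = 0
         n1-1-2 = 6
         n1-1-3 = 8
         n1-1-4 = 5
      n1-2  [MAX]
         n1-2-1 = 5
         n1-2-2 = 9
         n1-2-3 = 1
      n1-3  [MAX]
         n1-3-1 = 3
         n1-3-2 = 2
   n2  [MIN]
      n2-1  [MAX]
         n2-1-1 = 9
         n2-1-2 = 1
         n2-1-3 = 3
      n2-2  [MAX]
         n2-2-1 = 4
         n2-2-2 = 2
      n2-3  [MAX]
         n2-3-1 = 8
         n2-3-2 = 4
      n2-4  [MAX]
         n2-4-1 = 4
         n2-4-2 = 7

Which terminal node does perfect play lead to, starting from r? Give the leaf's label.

n1-1 (MAX): max(0, 6, 8, 5) = 8
n1-2 (MAX): max(5, 9, 1) = 9
n1-3 (MAX): max(3, 2) = 3
n1 (MIN): min(8, 9, 3) = 3
n2-1 (MAX): max(9, 1, 3) = 9
n2-2 (MAX): max(4, 2) = 4
n2-3 (MAX): max(8, 4) = 8
n2-4 (MAX): max(4, 7) = 7
n2 (MIN): min(9, 4, 8, 7) = 4
r (MAX): max(3, 4) = 4
At r, MAX picks n2 (highest: 4).
At n2, MIN picks n2-2 (lowest: 4).
At n2-2, MAX picks n2-2-1 (highest: 4).
Terminal value 4.

n2-2-1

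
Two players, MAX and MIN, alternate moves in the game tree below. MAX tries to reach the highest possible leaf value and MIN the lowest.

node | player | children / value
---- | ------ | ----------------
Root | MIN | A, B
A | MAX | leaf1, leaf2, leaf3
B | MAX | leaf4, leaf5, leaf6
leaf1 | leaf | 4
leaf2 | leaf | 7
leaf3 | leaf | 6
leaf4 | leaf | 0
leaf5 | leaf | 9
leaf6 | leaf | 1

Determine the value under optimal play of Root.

A (MAX): max(4, 7, 6) = 7
B (MAX): max(0, 9, 1) = 9
Root (MIN): min(7, 9) = 7

7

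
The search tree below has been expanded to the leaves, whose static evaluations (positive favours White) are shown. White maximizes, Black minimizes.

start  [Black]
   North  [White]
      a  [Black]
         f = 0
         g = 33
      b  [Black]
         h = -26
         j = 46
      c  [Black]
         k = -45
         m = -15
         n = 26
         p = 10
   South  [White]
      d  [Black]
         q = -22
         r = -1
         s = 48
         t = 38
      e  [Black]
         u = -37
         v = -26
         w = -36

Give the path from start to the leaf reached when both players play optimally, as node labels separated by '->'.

a (Black): min(0, 33) = 0
b (Black): min(-26, 46) = -26
c (Black): min(-45, -15, 26, 10) = -45
North (White): max(0, -26, -45) = 0
d (Black): min(-22, -1, 48, 38) = -22
e (Black): min(-37, -26, -36) = -37
South (White): max(-22, -37) = -22
start (Black): min(0, -22) = -22
At start, Black picks South (lowest: -22).
At South, White picks d (highest: -22).
At d, Black picks q (lowest: -22).
Terminal value -22.

start -> South -> d -> q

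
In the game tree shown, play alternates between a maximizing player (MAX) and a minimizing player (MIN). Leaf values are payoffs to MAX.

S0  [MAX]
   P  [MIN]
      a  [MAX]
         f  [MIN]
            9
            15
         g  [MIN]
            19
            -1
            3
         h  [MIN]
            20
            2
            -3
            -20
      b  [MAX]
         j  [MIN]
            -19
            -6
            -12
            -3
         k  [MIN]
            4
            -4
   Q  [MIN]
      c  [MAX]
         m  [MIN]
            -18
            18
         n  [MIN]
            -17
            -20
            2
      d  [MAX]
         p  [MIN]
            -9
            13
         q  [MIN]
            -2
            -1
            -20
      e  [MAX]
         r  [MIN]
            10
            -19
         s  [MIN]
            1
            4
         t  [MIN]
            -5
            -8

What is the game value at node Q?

-18

m (MIN): min(-18, 18) = -18
n (MIN): min(-17, -20, 2) = -20
c (MAX): max(-18, -20) = -18
p (MIN): min(-9, 13) = -9
q (MIN): min(-2, -1, -20) = -20
d (MAX): max(-9, -20) = -9
r (MIN): min(10, -19) = -19
s (MIN): min(1, 4) = 1
t (MIN): min(-5, -8) = -8
e (MAX): max(-19, 1, -8) = 1
Q (MIN): min(-18, -9, 1) = -18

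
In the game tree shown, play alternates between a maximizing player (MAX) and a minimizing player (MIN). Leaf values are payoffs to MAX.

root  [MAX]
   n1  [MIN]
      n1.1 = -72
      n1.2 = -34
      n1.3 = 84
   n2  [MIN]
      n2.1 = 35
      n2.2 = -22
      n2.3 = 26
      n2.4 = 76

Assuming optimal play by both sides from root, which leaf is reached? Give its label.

n2.2

n1 (MIN): min(-72, -34, 84) = -72
n2 (MIN): min(35, -22, 26, 76) = -22
root (MAX): max(-72, -22) = -22
At root, MAX picks n2 (highest: -22).
At n2, MIN picks n2.2 (lowest: -22).
Terminal value -22.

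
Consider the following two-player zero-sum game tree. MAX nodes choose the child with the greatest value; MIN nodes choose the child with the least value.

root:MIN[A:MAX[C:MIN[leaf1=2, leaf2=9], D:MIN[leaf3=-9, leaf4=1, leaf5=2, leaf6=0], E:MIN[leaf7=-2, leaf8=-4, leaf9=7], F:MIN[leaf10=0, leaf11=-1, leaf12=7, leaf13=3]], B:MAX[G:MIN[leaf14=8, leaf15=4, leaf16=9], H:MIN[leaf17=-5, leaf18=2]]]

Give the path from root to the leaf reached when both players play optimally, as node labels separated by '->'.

C (MIN): min(2, 9) = 2
D (MIN): min(-9, 1, 2, 0) = -9
E (MIN): min(-2, -4, 7) = -4
F (MIN): min(0, -1, 7, 3) = -1
A (MAX): max(2, -9, -4, -1) = 2
G (MIN): min(8, 4, 9) = 4
H (MIN): min(-5, 2) = -5
B (MAX): max(4, -5) = 4
root (MIN): min(2, 4) = 2
At root, MIN picks A (lowest: 2).
At A, MAX picks C (highest: 2).
At C, MIN picks leaf1 (lowest: 2).
Terminal value 2.

root -> A -> C -> leaf1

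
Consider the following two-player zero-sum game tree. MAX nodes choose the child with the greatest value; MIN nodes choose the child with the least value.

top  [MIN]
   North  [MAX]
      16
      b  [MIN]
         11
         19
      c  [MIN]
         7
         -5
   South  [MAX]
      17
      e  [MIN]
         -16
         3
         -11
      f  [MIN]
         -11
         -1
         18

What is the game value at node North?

b (MIN): min(11, 19) = 11
c (MIN): min(7, -5) = -5
North (MAX): max(16, 11, -5) = 16

16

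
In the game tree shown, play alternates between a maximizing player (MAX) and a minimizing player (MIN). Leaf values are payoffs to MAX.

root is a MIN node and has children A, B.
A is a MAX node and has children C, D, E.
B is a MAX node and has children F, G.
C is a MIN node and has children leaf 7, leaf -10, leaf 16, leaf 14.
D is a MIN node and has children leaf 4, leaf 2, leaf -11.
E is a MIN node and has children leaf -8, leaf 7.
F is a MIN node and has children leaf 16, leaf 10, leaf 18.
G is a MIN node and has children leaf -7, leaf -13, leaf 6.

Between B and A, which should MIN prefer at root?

F (MIN): min(16, 10, 18) = 10
G (MIN): min(-7, -13, 6) = -13
B (MAX): max(10, -13) = 10
C (MIN): min(7, -10, 16, 14) = -10
D (MIN): min(4, 2, -11) = -11
E (MIN): min(-8, 7) = -8
A (MAX): max(-10, -11, -8) = -8
MIN prefers the lower value; B=10, A=-8. A is better since -8 < 10.

A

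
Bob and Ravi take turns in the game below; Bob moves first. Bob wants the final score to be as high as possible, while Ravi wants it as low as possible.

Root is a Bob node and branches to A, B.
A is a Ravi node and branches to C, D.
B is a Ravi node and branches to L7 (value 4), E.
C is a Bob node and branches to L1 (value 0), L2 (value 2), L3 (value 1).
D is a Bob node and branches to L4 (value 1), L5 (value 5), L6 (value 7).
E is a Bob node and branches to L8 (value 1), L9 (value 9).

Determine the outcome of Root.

C (Bob): max(0, 2, 1) = 2
D (Bob): max(1, 5, 7) = 7
A (Ravi): min(2, 7) = 2
E (Bob): max(1, 9) = 9
B (Ravi): min(4, 9) = 4
Root (Bob): max(2, 4) = 4

4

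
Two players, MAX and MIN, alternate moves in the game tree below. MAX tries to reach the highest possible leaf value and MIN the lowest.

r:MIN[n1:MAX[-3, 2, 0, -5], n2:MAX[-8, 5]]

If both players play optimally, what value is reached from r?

n1 (MAX): max(-3, 2, 0, -5) = 2
n2 (MAX): max(-8, 5) = 5
r (MIN): min(2, 5) = 2

2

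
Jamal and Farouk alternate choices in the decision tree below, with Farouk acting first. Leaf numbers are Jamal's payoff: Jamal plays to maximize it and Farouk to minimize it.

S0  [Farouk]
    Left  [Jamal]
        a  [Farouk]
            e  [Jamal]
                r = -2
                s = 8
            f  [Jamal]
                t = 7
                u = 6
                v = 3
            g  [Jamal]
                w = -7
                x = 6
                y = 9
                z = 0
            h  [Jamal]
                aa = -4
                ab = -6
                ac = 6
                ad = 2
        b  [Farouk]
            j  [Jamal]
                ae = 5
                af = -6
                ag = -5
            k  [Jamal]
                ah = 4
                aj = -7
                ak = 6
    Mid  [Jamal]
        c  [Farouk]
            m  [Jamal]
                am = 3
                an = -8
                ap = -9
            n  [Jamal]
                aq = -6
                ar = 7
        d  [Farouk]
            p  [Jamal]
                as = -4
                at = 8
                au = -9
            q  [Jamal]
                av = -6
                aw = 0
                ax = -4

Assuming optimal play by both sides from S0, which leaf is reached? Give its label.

am

e (Jamal): max(-2, 8) = 8
f (Jamal): max(7, 6, 3) = 7
g (Jamal): max(-7, 6, 9, 0) = 9
h (Jamal): max(-4, -6, 6, 2) = 6
a (Farouk): min(8, 7, 9, 6) = 6
j (Jamal): max(5, -6, -5) = 5
k (Jamal): max(4, -7, 6) = 6
b (Farouk): min(5, 6) = 5
Left (Jamal): max(6, 5) = 6
m (Jamal): max(3, -8, -9) = 3
n (Jamal): max(-6, 7) = 7
c (Farouk): min(3, 7) = 3
p (Jamal): max(-4, 8, -9) = 8
q (Jamal): max(-6, 0, -4) = 0
d (Farouk): min(8, 0) = 0
Mid (Jamal): max(3, 0) = 3
S0 (Farouk): min(6, 3) = 3
At S0, Farouk picks Mid (lowest: 3).
At Mid, Jamal picks c (highest: 3).
At c, Farouk picks m (lowest: 3).
At m, Jamal picks am (highest: 3).
Terminal value 3.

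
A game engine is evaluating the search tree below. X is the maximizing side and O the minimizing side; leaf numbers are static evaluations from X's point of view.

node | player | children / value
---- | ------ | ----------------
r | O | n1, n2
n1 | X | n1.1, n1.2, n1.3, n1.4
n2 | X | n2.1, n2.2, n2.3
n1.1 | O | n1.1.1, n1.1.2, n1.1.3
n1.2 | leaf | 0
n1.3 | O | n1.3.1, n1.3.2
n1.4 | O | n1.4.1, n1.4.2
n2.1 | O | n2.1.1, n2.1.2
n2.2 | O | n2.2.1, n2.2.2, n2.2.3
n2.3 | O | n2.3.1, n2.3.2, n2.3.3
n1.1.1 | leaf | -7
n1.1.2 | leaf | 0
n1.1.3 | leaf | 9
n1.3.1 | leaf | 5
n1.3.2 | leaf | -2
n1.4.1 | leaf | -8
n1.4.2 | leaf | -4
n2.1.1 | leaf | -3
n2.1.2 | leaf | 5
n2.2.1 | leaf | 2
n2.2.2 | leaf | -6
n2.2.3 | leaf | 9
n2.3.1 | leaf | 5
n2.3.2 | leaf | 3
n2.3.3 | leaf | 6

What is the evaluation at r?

0

n1.1 (O): min(-7, 0, 9) = -7
n1.3 (O): min(5, -2) = -2
n1.4 (O): min(-8, -4) = -8
n1 (X): max(-7, 0, -2, -8) = 0
n2.1 (O): min(-3, 5) = -3
n2.2 (O): min(2, -6, 9) = -6
n2.3 (O): min(5, 3, 6) = 3
n2 (X): max(-3, -6, 3) = 3
r (O): min(0, 3) = 0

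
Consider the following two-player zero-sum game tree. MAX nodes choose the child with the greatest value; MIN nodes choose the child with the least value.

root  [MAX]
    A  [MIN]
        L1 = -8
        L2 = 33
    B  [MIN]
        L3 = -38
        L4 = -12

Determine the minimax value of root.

-8

A (MIN): min(-8, 33) = -8
B (MIN): min(-38, -12) = -38
root (MAX): max(-8, -38) = -8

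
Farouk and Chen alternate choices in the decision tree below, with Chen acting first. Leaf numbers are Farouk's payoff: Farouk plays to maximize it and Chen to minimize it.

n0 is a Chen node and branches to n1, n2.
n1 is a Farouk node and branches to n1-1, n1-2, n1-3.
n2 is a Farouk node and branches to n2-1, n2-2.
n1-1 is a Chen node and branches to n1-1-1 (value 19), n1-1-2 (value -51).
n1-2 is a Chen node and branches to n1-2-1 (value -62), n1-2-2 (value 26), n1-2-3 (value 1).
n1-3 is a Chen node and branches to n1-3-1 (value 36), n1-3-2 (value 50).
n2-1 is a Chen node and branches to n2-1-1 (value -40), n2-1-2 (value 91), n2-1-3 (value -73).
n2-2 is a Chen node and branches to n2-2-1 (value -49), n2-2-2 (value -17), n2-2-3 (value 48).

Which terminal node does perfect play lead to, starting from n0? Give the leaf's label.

n2-2-1

n1-1 (Chen): min(19, -51) = -51
n1-2 (Chen): min(-62, 26, 1) = -62
n1-3 (Chen): min(36, 50) = 36
n1 (Farouk): max(-51, -62, 36) = 36
n2-1 (Chen): min(-40, 91, -73) = -73
n2-2 (Chen): min(-49, -17, 48) = -49
n2 (Farouk): max(-73, -49) = -49
n0 (Chen): min(36, -49) = -49
At n0, Chen picks n2 (lowest: -49).
At n2, Farouk picks n2-2 (highest: -49).
At n2-2, Chen picks n2-2-1 (lowest: -49).
Terminal value -49.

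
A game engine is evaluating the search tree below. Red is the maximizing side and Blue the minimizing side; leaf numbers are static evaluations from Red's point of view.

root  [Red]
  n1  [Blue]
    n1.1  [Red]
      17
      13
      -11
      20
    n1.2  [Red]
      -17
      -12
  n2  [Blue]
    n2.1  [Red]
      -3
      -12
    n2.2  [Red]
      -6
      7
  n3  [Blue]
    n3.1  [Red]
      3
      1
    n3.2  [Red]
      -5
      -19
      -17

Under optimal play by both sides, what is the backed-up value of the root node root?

-3

n1.1 (Red): max(17, 13, -11, 20) = 20
n1.2 (Red): max(-17, -12) = -12
n1 (Blue): min(20, -12) = -12
n2.1 (Red): max(-3, -12) = -3
n2.2 (Red): max(-6, 7) = 7
n2 (Blue): min(-3, 7) = -3
n3.1 (Red): max(3, 1) = 3
n3.2 (Red): max(-5, -19, -17) = -5
n3 (Blue): min(3, -5) = -5
root (Red): max(-12, -3, -5) = -3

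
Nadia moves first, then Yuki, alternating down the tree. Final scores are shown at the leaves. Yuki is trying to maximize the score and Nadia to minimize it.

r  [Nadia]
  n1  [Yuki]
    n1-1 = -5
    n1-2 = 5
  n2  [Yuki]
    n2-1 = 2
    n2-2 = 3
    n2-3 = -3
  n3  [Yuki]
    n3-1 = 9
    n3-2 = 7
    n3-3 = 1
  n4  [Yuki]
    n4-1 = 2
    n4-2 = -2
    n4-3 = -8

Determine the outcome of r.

n1 (Yuki): max(-5, 5) = 5
n2 (Yuki): max(2, 3, -3) = 3
n3 (Yuki): max(9, 7, 1) = 9
n4 (Yuki): max(2, -2, -8) = 2
r (Nadia): min(5, 3, 9, 2) = 2

2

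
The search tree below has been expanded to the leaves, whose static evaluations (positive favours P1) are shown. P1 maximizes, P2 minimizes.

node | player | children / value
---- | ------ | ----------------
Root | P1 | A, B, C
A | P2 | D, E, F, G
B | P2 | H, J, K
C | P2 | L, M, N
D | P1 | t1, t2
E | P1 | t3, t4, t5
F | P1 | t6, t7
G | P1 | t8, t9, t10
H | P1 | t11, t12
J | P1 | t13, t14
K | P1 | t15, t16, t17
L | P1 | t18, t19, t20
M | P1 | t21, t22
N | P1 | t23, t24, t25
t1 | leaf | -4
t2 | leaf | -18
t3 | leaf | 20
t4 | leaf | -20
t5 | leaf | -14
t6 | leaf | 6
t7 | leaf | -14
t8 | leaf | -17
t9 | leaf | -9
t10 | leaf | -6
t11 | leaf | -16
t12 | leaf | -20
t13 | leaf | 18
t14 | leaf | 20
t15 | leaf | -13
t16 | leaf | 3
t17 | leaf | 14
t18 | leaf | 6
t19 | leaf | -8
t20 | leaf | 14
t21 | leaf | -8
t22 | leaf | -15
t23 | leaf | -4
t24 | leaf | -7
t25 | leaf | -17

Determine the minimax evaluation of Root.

-6

D (P1): max(-4, -18) = -4
E (P1): max(20, -20, -14) = 20
F (P1): max(6, -14) = 6
G (P1): max(-17, -9, -6) = -6
A (P2): min(-4, 20, 6, -6) = -6
H (P1): max(-16, -20) = -16
J (P1): max(18, 20) = 20
K (P1): max(-13, 3, 14) = 14
B (P2): min(-16, 20, 14) = -16
L (P1): max(6, -8, 14) = 14
M (P1): max(-8, -15) = -8
N (P1): max(-4, -7, -17) = -4
C (P2): min(14, -8, -4) = -8
Root (P1): max(-6, -16, -8) = -6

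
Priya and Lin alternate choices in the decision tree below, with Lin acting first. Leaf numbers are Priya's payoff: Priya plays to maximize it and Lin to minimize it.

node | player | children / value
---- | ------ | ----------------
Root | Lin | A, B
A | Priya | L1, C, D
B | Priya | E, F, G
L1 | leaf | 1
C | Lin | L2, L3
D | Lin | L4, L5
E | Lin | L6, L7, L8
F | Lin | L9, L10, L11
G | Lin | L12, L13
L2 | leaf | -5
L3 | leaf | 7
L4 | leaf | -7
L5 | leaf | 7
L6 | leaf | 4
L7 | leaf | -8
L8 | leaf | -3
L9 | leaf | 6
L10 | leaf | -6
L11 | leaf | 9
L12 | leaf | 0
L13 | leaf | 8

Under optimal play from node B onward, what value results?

E (Lin): min(4, -8, -3) = -8
F (Lin): min(6, -6, 9) = -6
G (Lin): min(0, 8) = 0
B (Priya): max(-8, -6, 0) = 0

0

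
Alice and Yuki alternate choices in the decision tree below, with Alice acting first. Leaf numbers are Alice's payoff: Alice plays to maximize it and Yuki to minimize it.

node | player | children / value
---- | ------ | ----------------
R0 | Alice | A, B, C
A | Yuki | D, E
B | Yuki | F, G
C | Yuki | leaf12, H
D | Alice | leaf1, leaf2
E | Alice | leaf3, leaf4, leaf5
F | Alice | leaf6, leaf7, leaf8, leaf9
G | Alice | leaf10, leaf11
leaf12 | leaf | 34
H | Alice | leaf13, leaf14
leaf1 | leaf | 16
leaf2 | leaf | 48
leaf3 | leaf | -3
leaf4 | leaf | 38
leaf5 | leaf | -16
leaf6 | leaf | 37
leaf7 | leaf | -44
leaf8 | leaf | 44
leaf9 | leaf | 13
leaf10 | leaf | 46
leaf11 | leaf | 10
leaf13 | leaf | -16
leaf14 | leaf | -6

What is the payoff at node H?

-6

H (Alice): max(-16, -6) = -6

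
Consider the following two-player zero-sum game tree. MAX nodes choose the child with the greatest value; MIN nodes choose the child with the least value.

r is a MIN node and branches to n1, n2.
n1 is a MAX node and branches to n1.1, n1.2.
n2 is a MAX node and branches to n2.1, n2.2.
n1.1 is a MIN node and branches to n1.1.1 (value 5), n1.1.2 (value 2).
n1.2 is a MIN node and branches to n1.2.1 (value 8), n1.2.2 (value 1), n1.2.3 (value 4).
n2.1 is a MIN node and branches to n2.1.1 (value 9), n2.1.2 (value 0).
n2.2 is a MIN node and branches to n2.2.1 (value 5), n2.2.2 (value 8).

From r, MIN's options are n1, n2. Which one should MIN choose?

n1.1 (MIN): min(5, 2) = 2
n1.2 (MIN): min(8, 1, 4) = 1
n1 (MAX): max(2, 1) = 2
n2.1 (MIN): min(9, 0) = 0
n2.2 (MIN): min(5, 8) = 5
n2 (MAX): max(0, 5) = 5
r (MIN): min(2, 5) = 2
MIN at r wants the lowest of {n1=2, n2=5}, so chooses n1.

n1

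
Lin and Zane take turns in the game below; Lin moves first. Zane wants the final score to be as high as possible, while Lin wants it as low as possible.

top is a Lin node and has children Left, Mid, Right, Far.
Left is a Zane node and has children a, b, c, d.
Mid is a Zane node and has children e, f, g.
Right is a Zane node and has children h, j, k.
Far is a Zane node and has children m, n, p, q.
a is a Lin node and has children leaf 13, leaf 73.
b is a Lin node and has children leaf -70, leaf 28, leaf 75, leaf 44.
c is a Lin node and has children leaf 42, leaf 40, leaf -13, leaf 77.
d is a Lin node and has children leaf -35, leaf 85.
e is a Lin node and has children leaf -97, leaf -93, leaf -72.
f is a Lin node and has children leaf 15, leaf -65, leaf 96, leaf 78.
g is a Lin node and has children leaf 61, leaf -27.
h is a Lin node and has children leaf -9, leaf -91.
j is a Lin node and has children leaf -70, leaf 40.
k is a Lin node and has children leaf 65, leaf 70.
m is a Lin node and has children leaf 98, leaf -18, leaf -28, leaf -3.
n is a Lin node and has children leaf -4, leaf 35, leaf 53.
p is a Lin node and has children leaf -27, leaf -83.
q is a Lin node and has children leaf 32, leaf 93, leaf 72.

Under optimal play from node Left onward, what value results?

13

a (Lin): min(13, 73) = 13
b (Lin): min(-70, 28, 75, 44) = -70
c (Lin): min(42, 40, -13, 77) = -13
d (Lin): min(-35, 85) = -35
Left (Zane): max(13, -70, -13, -35) = 13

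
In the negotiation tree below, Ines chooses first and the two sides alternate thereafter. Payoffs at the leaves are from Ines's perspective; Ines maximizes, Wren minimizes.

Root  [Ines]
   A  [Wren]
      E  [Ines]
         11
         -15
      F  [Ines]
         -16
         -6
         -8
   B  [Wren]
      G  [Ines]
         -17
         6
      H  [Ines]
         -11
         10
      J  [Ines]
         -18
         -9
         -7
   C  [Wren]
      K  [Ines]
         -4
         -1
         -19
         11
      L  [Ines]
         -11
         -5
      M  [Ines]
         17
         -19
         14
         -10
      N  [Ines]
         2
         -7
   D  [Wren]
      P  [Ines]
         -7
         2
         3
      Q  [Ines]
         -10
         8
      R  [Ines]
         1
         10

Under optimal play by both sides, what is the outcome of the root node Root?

E (Ines): max(11, -15) = 11
F (Ines): max(-16, -6, -8) = -6
A (Wren): min(11, -6) = -6
G (Ines): max(-17, 6) = 6
H (Ines): max(-11, 10) = 10
J (Ines): max(-18, -9, -7) = -7
B (Wren): min(6, 10, -7) = -7
K (Ines): max(-4, -1, -19, 11) = 11
L (Ines): max(-11, -5) = -5
M (Ines): max(17, -19, 14, -10) = 17
N (Ines): max(2, -7) = 2
C (Wren): min(11, -5, 17, 2) = -5
P (Ines): max(-7, 2, 3) = 3
Q (Ines): max(-10, 8) = 8
R (Ines): max(1, 10) = 10
D (Wren): min(3, 8, 10) = 3
Root (Ines): max(-6, -7, -5, 3) = 3

3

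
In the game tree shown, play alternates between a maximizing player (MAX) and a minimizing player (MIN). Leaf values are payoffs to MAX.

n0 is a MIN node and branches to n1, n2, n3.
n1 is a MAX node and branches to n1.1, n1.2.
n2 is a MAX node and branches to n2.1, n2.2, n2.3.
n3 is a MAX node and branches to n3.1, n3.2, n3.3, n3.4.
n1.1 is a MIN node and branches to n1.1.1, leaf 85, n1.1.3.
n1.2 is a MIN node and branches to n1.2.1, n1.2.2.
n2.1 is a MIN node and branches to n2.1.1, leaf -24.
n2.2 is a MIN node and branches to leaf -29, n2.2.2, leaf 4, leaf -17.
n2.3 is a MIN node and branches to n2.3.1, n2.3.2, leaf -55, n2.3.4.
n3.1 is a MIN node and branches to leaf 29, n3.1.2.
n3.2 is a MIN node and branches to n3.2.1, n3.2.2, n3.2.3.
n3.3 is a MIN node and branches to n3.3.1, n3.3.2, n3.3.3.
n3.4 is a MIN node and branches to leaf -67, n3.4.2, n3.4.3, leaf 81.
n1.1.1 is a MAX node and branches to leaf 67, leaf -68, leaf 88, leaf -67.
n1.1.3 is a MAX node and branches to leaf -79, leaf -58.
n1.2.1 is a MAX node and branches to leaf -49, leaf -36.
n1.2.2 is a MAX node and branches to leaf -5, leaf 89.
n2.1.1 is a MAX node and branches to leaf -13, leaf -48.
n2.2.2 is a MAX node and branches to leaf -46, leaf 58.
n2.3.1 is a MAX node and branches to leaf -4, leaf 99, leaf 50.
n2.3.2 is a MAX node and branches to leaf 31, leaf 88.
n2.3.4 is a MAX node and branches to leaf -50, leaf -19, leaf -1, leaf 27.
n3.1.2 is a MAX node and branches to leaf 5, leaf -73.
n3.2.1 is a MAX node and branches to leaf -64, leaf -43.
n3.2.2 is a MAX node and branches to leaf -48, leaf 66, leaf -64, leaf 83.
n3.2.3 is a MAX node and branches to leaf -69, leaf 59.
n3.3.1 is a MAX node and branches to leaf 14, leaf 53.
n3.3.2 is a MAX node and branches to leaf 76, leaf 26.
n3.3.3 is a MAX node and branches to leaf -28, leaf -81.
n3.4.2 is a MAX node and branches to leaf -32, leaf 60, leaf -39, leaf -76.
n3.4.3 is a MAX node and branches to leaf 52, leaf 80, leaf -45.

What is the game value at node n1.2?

-36

n1.2.1 (MAX): max(-49, -36) = -36
n1.2.2 (MAX): max(-5, 89) = 89
n1.2 (MIN): min(-36, 89) = -36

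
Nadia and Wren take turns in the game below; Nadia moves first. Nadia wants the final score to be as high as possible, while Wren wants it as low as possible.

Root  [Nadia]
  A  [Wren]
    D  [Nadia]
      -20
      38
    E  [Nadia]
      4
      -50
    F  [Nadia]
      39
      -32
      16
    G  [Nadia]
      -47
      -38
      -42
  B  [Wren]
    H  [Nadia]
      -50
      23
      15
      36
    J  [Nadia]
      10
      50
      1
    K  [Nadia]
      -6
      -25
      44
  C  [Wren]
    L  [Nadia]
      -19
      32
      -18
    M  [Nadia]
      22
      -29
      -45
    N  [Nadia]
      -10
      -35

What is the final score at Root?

D (Nadia): max(-20, 38) = 38
E (Nadia): max(4, -50) = 4
F (Nadia): max(39, -32, 16) = 39
G (Nadia): max(-47, -38, -42) = -38
A (Wren): min(38, 4, 39, -38) = -38
H (Nadia): max(-50, 23, 15, 36) = 36
J (Nadia): max(10, 50, 1) = 50
K (Nadia): max(-6, -25, 44) = 44
B (Wren): min(36, 50, 44) = 36
L (Nadia): max(-19, 32, -18) = 32
M (Nadia): max(22, -29, -45) = 22
N (Nadia): max(-10, -35) = -10
C (Wren): min(32, 22, -10) = -10
Root (Nadia): max(-38, 36, -10) = 36

36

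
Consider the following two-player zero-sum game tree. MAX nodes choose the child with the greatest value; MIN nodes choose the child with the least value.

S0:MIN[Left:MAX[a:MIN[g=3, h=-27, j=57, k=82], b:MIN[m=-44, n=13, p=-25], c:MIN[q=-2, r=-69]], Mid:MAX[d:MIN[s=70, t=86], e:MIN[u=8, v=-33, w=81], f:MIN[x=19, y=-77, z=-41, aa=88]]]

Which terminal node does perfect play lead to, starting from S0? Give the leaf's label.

a (MIN): min(3, -27, 57, 82) = -27
b (MIN): min(-44, 13, -25) = -44
c (MIN): min(-2, -69) = -69
Left (MAX): max(-27, -44, -69) = -27
d (MIN): min(70, 86) = 70
e (MIN): min(8, -33, 81) = -33
f (MIN): min(19, -77, -41, 88) = -77
Mid (MAX): max(70, -33, -77) = 70
S0 (MIN): min(-27, 70) = -27
At S0, MIN picks Left (lowest: -27).
At Left, MAX picks a (highest: -27).
At a, MIN picks h (lowest: -27).
Terminal value -27.

h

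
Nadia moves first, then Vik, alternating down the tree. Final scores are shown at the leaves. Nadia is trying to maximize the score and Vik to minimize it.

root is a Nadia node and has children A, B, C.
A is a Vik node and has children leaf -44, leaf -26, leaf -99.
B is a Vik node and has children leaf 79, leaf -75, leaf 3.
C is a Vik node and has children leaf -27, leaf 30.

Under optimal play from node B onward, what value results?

B (Vik): min(79, -75, 3) = -75

-75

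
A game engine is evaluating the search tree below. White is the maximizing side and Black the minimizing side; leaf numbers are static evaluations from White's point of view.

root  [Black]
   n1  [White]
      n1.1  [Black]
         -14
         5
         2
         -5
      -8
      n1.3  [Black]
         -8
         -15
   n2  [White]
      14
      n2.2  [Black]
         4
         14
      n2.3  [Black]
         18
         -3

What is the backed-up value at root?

n1.1 (Black): min(-14, 5, 2, -5) = -14
n1.3 (Black): min(-8, -15) = -15
n1 (White): max(-14, -8, -15) = -8
n2.2 (Black): min(4, 14) = 4
n2.3 (Black): min(18, -3) = -3
n2 (White): max(14, 4, -3) = 14
root (Black): min(-8, 14) = -8

-8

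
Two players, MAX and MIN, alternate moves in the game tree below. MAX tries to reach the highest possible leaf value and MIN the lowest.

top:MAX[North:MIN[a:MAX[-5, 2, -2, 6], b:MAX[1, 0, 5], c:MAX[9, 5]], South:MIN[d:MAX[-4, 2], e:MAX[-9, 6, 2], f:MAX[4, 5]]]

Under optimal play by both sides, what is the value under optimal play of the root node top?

a (MAX): max(-5, 2, -2, 6) = 6
b (MAX): max(1, 0, 5) = 5
c (MAX): max(9, 5) = 9
North (MIN): min(6, 5, 9) = 5
d (MAX): max(-4, 2) = 2
e (MAX): max(-9, 6, 2) = 6
f (MAX): max(4, 5) = 5
South (MIN): min(2, 6, 5) = 2
top (MAX): max(5, 2) = 5

5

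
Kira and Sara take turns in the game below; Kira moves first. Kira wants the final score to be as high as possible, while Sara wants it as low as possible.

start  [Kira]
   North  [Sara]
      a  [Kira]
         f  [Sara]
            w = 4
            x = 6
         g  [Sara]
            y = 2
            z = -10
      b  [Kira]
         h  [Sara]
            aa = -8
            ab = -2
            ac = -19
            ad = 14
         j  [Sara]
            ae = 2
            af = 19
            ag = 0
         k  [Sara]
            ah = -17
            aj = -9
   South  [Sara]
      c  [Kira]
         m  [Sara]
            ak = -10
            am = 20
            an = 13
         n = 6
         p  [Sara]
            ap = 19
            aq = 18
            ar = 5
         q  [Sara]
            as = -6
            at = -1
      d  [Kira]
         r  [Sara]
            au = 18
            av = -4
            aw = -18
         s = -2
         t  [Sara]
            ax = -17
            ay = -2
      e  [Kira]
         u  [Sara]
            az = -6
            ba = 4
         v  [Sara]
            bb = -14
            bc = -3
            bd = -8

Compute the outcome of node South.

m (Sara): min(-10, 20, 13) = -10
p (Sara): min(19, 18, 5) = 5
q (Sara): min(-6, -1) = -6
c (Kira): max(-10, 6, 5, -6) = 6
r (Sara): min(18, -4, -18) = -18
t (Sara): min(-17, -2) = -17
d (Kira): max(-18, -2, -17) = -2
u (Sara): min(-6, 4) = -6
v (Sara): min(-14, -3, -8) = -14
e (Kira): max(-6, -14) = -6
South (Sara): min(6, -2, -6) = -6

-6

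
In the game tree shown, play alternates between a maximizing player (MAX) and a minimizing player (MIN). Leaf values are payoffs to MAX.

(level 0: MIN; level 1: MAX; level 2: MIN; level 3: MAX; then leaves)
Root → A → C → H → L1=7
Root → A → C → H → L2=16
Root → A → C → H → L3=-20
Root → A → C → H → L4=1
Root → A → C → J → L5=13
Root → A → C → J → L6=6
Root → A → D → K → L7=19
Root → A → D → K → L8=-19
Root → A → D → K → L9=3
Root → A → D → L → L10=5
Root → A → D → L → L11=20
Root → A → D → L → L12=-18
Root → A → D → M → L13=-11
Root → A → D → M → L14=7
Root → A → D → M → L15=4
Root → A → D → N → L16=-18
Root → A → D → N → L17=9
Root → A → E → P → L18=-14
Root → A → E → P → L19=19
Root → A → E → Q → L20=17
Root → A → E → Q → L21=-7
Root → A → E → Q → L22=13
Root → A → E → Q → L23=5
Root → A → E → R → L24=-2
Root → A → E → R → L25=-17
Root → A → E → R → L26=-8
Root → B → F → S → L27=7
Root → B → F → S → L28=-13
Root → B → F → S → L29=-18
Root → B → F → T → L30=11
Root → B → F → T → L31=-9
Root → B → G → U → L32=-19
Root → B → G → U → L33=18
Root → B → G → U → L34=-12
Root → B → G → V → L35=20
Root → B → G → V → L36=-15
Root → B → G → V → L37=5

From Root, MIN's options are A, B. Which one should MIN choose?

A

H (MAX): max(7, 16, -20, 1) = 16
J (MAX): max(13, 6) = 13
C (MIN): min(16, 13) = 13
K (MAX): max(19, -19, 3) = 19
L (MAX): max(5, 20, -18) = 20
M (MAX): max(-11, 7, 4) = 7
N (MAX): max(-18, 9) = 9
D (MIN): min(19, 20, 7, 9) = 7
P (MAX): max(-14, 19) = 19
Q (MAX): max(17, -7, 13, 5) = 17
R (MAX): max(-2, -17, -8) = -2
E (MIN): min(19, 17, -2) = -2
A (MAX): max(13, 7, -2) = 13
S (MAX): max(7, -13, -18) = 7
T (MAX): max(11, -9) = 11
F (MIN): min(7, 11) = 7
U (MAX): max(-19, 18, -12) = 18
V (MAX): max(20, -15, 5) = 20
G (MIN): min(18, 20) = 18
B (MAX): max(7, 18) = 18
Root (MIN): min(13, 18) = 13
MIN at Root wants the lowest of {A=13, B=18}, so chooses A.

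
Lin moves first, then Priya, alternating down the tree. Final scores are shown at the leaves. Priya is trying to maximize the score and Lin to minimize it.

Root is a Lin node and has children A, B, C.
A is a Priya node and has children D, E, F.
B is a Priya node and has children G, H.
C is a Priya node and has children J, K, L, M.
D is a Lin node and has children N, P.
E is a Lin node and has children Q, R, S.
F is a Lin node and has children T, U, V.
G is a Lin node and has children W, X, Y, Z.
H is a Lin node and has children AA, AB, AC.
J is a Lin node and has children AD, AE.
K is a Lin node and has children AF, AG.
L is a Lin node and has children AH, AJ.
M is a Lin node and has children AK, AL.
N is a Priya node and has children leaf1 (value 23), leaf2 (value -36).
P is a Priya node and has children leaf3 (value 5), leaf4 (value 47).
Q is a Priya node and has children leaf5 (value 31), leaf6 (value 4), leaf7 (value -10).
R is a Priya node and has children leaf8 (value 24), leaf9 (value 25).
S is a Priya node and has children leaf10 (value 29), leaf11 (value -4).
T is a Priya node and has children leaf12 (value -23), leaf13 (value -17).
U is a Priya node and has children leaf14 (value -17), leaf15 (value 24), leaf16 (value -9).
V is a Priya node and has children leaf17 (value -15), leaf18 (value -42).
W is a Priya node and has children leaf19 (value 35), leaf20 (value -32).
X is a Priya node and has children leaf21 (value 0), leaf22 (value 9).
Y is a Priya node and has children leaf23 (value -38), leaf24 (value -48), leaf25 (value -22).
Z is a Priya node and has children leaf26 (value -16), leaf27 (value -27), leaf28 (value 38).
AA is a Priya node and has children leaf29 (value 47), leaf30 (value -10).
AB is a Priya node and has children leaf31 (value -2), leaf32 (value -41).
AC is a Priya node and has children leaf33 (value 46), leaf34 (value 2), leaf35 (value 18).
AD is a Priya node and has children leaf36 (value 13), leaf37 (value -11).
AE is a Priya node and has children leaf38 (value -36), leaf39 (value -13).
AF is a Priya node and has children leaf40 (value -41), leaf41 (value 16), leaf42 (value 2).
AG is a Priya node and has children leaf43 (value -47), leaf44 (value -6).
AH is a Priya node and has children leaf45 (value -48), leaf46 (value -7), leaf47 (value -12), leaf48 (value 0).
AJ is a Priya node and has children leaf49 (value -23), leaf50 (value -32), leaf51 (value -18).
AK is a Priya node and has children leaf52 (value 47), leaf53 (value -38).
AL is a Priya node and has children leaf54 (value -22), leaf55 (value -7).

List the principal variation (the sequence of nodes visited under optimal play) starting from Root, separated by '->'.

Root -> C -> K -> AG -> leaf44

N (Priya): max(23, -36) = 23
P (Priya): max(5, 47) = 47
D (Lin): min(23, 47) = 23
Q (Priya): max(31, 4, -10) = 31
R (Priya): max(24, 25) = 25
S (Priya): max(29, -4) = 29
E (Lin): min(31, 25, 29) = 25
T (Priya): max(-23, -17) = -17
U (Priya): max(-17, 24, -9) = 24
V (Priya): max(-15, -42) = -15
F (Lin): min(-17, 24, -15) = -17
A (Priya): max(23, 25, -17) = 25
W (Priya): max(35, -32) = 35
X (Priya): max(0, 9) = 9
Y (Priya): max(-38, -48, -22) = -22
Z (Priya): max(-16, -27, 38) = 38
G (Lin): min(35, 9, -22, 38) = -22
AA (Priya): max(47, -10) = 47
AB (Priya): max(-2, -41) = -2
AC (Priya): max(46, 2, 18) = 46
H (Lin): min(47, -2, 46) = -2
B (Priya): max(-22, -2) = -2
AD (Priya): max(13, -11) = 13
AE (Priya): max(-36, -13) = -13
J (Lin): min(13, -13) = -13
AF (Priya): max(-41, 16, 2) = 16
AG (Priya): max(-47, -6) = -6
K (Lin): min(16, -6) = -6
AH (Priya): max(-48, -7, -12, 0) = 0
AJ (Priya): max(-23, -32, -18) = -18
L (Lin): min(0, -18) = -18
AK (Priya): max(47, -38) = 47
AL (Priya): max(-22, -7) = -7
M (Lin): min(47, -7) = -7
C (Priya): max(-13, -6, -18, -7) = -6
Root (Lin): min(25, -2, -6) = -6
At Root, Lin picks C (lowest: -6).
At C, Priya picks K (highest: -6).
At K, Lin picks AG (lowest: -6).
At AG, Priya picks leaf44 (highest: -6).
Terminal value -6.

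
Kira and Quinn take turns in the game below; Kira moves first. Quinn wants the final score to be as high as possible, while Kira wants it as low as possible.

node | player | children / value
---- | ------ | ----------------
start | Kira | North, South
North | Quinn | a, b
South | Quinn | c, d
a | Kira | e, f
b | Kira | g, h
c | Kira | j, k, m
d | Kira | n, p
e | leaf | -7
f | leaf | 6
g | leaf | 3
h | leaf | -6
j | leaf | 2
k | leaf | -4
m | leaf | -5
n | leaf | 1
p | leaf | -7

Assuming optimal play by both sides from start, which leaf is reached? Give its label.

a (Kira): min(-7, 6) = -7
b (Kira): min(3, -6) = -6
North (Quinn): max(-7, -6) = -6
c (Kira): min(2, -4, -5) = -5
d (Kira): min(1, -7) = -7
South (Quinn): max(-5, -7) = -5
start (Kira): min(-6, -5) = -6
At start, Kira picks North (lowest: -6).
At North, Quinn picks b (highest: -6).
At b, Kira picks h (lowest: -6).
Terminal value -6.

h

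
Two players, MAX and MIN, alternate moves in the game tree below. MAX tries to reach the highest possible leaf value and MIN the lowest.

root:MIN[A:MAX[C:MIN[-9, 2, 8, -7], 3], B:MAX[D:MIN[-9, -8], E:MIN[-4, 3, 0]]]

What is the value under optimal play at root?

C (MIN): min(-9, 2, 8, -7) = -9
A (MAX): max(-9, 3) = 3
D (MIN): min(-9, -8) = -9
E (MIN): min(-4, 3, 0) = -4
B (MAX): max(-9, -4) = -4
root (MIN): min(3, -4) = -4

-4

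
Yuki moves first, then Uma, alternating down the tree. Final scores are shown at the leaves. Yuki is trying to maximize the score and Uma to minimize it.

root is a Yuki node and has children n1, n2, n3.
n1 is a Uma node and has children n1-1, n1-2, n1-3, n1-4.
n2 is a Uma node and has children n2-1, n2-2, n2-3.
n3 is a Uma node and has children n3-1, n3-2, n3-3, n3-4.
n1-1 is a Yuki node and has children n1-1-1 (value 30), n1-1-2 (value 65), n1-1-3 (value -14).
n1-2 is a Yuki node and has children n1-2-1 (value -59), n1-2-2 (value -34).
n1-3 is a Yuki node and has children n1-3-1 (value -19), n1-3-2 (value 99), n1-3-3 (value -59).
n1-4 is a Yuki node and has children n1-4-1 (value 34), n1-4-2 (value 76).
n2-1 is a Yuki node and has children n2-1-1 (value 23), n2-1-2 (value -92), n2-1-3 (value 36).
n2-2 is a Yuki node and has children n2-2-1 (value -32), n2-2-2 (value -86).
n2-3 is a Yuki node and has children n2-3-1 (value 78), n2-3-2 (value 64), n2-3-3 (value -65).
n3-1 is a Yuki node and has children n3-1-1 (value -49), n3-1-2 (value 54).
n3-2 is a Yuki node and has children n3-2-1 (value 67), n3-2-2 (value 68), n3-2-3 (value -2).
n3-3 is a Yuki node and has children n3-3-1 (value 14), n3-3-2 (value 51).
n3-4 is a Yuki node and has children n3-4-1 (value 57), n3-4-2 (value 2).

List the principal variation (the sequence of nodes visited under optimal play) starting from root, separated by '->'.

n1-1 (Yuki): max(30, 65, -14) = 65
n1-2 (Yuki): max(-59, -34) = -34
n1-3 (Yuki): max(-19, 99, -59) = 99
n1-4 (Yuki): max(34, 76) = 76
n1 (Uma): min(65, -34, 99, 76) = -34
n2-1 (Yuki): max(23, -92, 36) = 36
n2-2 (Yuki): max(-32, -86) = -32
n2-3 (Yuki): max(78, 64, -65) = 78
n2 (Uma): min(36, -32, 78) = -32
n3-1 (Yuki): max(-49, 54) = 54
n3-2 (Yuki): max(67, 68, -2) = 68
n3-3 (Yuki): max(14, 51) = 51
n3-4 (Yuki): max(57, 2) = 57
n3 (Uma): min(54, 68, 51, 57) = 51
root (Yuki): max(-34, -32, 51) = 51
At root, Yuki picks n3 (highest: 51).
At n3, Uma picks n3-3 (lowest: 51).
At n3-3, Yuki picks n3-3-2 (highest: 51).
Terminal value 51.

root -> n3 -> n3-3 -> n3-3-2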